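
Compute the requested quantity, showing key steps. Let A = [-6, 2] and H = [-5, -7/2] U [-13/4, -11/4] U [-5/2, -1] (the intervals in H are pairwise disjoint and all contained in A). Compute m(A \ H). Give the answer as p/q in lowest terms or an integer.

The ambient interval has length m(A) = 2 - (-6) = 8.
Since the holes are disjoint and sit inside A, by finite additivity
  m(H) = sum_i (b_i - a_i), and m(A \ H) = m(A) - m(H).
Computing the hole measures:
  m(H_1) = -7/2 - (-5) = 3/2.
  m(H_2) = -11/4 - (-13/4) = 1/2.
  m(H_3) = -1 - (-5/2) = 3/2.
Summed: m(H) = 3/2 + 1/2 + 3/2 = 7/2.
So m(A \ H) = 8 - 7/2 = 9/2.

9/2


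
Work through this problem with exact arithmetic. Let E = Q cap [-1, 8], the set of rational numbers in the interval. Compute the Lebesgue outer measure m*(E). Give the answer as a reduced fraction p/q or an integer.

E = Q cap [-1, 8] is a subset of Q, which is countable. Enumerate Q = {q_1, q_2, ...}; for any eps > 0, cover q_k by the open interval (q_k - eps/2^(k+1), q_k + eps/2^(k+1)), of length eps/2^k. The total cover length is sum_{k>=1} eps/2^k = eps. Hence m*(E) <= m*(Q) <= eps for every eps > 0, and since outer measure is non-negative, m*(E) = 0.

0


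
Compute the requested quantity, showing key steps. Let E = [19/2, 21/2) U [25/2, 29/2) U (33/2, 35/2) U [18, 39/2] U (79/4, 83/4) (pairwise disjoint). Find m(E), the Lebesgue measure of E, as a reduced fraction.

For pairwise disjoint intervals, m(union_i I_i) = sum_i m(I_i),
and m is invariant under swapping open/closed endpoints (single points have measure 0).
So m(E) = sum_i (b_i - a_i).
  I_1 has length 21/2 - 19/2 = 1.
  I_2 has length 29/2 - 25/2 = 2.
  I_3 has length 35/2 - 33/2 = 1.
  I_4 has length 39/2 - 18 = 3/2.
  I_5 has length 83/4 - 79/4 = 1.
Summing:
  m(E) = 1 + 2 + 1 + 3/2 + 1 = 13/2.

13/2


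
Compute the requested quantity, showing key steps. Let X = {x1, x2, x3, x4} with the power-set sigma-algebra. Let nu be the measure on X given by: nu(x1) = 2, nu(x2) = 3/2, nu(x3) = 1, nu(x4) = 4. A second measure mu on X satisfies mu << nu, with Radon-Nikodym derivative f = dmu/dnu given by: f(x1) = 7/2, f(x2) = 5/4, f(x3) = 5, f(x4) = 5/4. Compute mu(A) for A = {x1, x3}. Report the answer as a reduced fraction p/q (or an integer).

By the defining property of the Radon-Nikodym derivative, for every measurable set A,
  mu(A) = integral_A f dnu.
Since nu is a discrete measure concentrated on the atoms of X, the integral over A reduces to the sum
  mu(A) = sum_{x in A} f(x) * nu({x}).
Computing each term:
  x1: f(x1) * nu(x1) = 7/2 * 2 = 7.
  x3: f(x3) * nu(x3) = 5 * 1 = 5.
Summing: mu(A) = 7 + 5 = 12.

12


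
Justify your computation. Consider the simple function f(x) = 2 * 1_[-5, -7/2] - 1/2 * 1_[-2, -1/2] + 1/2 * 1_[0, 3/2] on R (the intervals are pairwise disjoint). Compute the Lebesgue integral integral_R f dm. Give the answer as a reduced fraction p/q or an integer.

For a simple function f = sum_i c_i * 1_{A_i} with disjoint A_i,
  integral f dm = sum_i c_i * m(A_i).
Lengths of the A_i:
  m(A_1) = -7/2 - (-5) = 3/2.
  m(A_2) = -1/2 - (-2) = 3/2.
  m(A_3) = 3/2 - 0 = 3/2.
Contributions c_i * m(A_i):
  (2) * (3/2) = 3.
  (-1/2) * (3/2) = -3/4.
  (1/2) * (3/2) = 3/4.
Total: 3 - 3/4 + 3/4 = 3.

3


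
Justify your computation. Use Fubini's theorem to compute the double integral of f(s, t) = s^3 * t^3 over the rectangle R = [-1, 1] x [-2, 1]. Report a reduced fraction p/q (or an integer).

f(s, t) is a tensor product of a function of s and a function of t, and both factors are bounded continuous (hence Lebesgue integrable) on the rectangle, so Fubini's theorem applies:
  integral_R f d(m x m) = (integral_a1^b1 s^3 ds) * (integral_a2^b2 t^3 dt).
Inner integral in s: integral_{-1}^{1} s^3 ds = (1^4 - (-1)^4)/4
  = 0.
Inner integral in t: integral_{-2}^{1} t^3 dt = (1^4 - (-2)^4)/4
  = -15/4.
Product: (0) * (-15/4) = 0.

0


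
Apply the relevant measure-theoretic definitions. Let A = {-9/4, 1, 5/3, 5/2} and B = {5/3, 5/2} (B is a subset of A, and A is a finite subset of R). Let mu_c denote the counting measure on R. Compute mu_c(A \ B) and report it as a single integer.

Counting measure assigns mu_c(E) = |E| (number of elements) when E is finite. For B subset A, A \ B is the set of elements of A not in B, so |A \ B| = |A| - |B|.
|A| = 4, |B| = 2, so mu_c(A \ B) = 4 - 2 = 2.

2


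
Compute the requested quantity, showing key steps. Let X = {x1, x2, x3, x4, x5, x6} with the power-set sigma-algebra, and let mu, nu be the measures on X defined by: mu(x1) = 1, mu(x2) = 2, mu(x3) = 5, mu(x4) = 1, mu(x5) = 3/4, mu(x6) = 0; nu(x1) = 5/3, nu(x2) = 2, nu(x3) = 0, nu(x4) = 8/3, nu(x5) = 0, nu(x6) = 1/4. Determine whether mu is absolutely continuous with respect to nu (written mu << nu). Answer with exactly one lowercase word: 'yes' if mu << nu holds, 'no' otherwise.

mu << nu means: every nu-null measurable set is also mu-null; equivalently, for every atom x, if nu({x}) = 0 then mu({x}) = 0.
Checking each atom:
  x1: nu = 5/3 > 0 -> no constraint.
  x2: nu = 2 > 0 -> no constraint.
  x3: nu = 0, mu = 5 > 0 -> violates mu << nu.
  x4: nu = 8/3 > 0 -> no constraint.
  x5: nu = 0, mu = 3/4 > 0 -> violates mu << nu.
  x6: nu = 1/4 > 0 -> no constraint.
The atom(s) x3, x5 violate the condition (nu = 0 but mu > 0). Therefore mu is NOT absolutely continuous w.r.t. nu.

no


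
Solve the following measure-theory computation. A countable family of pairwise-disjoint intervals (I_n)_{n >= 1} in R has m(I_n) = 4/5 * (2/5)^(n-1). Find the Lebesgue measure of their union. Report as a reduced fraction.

By countable additivity of the Lebesgue measure on pairwise disjoint measurable sets,
  m(union_{n >= 1} I_n) = sum_{n >= 1} m(I_n) = sum_{n >= 1} a * r^(n-1),
  with a = 4/5 and r = 2/5.
Since 0 < r = 2/5 < 1, the geometric series converges:
  sum_{n >= 1} a * r^(n-1) = a / (1 - r).
  = 4/5 / (1 - 2/5)
  = 4/5 / (3/5)
  = 4/3.

4/3


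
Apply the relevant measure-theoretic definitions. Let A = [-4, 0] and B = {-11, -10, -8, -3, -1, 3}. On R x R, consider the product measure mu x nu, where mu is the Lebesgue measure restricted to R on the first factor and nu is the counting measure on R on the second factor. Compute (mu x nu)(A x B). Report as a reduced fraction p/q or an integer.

For a measurable rectangle A x B, the product measure satisfies
  (mu x nu)(A x B) = mu(A) * nu(B).
  mu(A) = 4.
  nu(B) = 6.
  (mu x nu)(A x B) = 4 * 6 = 24.

24


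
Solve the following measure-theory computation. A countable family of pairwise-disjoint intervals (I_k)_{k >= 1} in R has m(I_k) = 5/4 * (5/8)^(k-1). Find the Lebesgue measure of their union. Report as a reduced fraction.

By countable additivity of the Lebesgue measure on pairwise disjoint measurable sets,
  m(union_{k >= 1} I_k) = sum_{k >= 1} m(I_k) = sum_{k >= 1} a * r^(k-1),
  with a = 5/4 and r = 5/8.
Since 0 < r = 5/8 < 1, the geometric series converges:
  sum_{k >= 1} a * r^(k-1) = a / (1 - r).
  = 5/4 / (1 - 5/8)
  = 5/4 / (3/8)
  = 10/3.

10/3


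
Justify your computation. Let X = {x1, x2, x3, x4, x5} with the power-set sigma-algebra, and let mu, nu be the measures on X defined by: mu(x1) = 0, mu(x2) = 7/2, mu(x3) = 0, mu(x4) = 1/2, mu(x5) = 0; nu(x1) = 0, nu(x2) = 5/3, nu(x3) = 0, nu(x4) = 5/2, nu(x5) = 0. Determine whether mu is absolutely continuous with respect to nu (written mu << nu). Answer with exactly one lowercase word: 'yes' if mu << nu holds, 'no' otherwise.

mu << nu means: every nu-null measurable set is also mu-null; equivalently, for every atom x, if nu({x}) = 0 then mu({x}) = 0.
Checking each atom:
  x1: nu = 0, mu = 0 -> consistent with mu << nu.
  x2: nu = 5/3 > 0 -> no constraint.
  x3: nu = 0, mu = 0 -> consistent with mu << nu.
  x4: nu = 5/2 > 0 -> no constraint.
  x5: nu = 0, mu = 0 -> consistent with mu << nu.
No atom violates the condition. Therefore mu << nu.

yes


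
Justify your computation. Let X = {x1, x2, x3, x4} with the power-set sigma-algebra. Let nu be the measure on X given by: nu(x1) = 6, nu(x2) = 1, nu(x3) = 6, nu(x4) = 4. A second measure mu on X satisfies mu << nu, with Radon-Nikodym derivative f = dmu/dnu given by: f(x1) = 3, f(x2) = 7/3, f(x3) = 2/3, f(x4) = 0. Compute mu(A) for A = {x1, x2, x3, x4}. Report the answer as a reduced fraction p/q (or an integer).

By the defining property of the Radon-Nikodym derivative, for every measurable set A,
  mu(A) = integral_A f dnu.
Since nu is a discrete measure concentrated on the atoms of X, the integral over A reduces to the sum
  mu(A) = sum_{x in A} f(x) * nu({x}).
Computing each term:
  x1: f(x1) * nu(x1) = 3 * 6 = 18.
  x2: f(x2) * nu(x2) = 7/3 * 1 = 7/3.
  x3: f(x3) * nu(x3) = 2/3 * 6 = 4.
  x4: f(x4) * nu(x4) = 0 * 4 = 0.
Summing: mu(A) = 18 + 7/3 + 4 + 0 = 73/3.

73/3


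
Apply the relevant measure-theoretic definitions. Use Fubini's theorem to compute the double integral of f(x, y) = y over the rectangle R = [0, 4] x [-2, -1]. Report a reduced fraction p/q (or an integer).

f(x, y) is a tensor product of a function of x and a function of y, and both factors are bounded continuous (hence Lebesgue integrable) on the rectangle, so Fubini's theorem applies:
  integral_R f d(m x m) = (integral_a1^b1 1 dx) * (integral_a2^b2 y dy).
Inner integral in x: integral_{0}^{4} 1 dx = (4^1 - 0^1)/1
  = 4.
Inner integral in y: integral_{-2}^{-1} y dy = ((-1)^2 - (-2)^2)/2
  = -3/2.
Product: (4) * (-3/2) = -6.

-6


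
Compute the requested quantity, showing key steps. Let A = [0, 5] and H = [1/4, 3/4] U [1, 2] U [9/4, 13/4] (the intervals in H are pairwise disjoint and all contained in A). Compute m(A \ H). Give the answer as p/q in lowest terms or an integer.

The ambient interval has length m(A) = 5 - 0 = 5.
Since the holes are disjoint and sit inside A, by finite additivity
  m(H) = sum_i (b_i - a_i), and m(A \ H) = m(A) - m(H).
Computing the hole measures:
  m(H_1) = 3/4 - 1/4 = 1/2.
  m(H_2) = 2 - 1 = 1.
  m(H_3) = 13/4 - 9/4 = 1.
Summed: m(H) = 1/2 + 1 + 1 = 5/2.
So m(A \ H) = 5 - 5/2 = 5/2.

5/2


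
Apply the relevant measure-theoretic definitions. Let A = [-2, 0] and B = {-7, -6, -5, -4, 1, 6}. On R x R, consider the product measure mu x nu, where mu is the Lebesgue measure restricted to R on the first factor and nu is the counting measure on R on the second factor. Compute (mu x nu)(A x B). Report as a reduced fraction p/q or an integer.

For a measurable rectangle A x B, the product measure satisfies
  (mu x nu)(A x B) = mu(A) * nu(B).
  mu(A) = 2.
  nu(B) = 6.
  (mu x nu)(A x B) = 2 * 6 = 12.

12


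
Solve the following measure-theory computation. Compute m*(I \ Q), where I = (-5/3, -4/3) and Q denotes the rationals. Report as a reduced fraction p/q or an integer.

The interval I = (-5/3, -4/3) has m(I) = -4/3 - (-5/3) = 1/3 (endpoints are measure-zero, so open/closed/half-open agree). Write I = (I cap Q) u (I \ Q). The rationals in I are countable, so m*(I cap Q) = 0 (cover each rational by intervals whose total length is arbitrarily small). By countable subadditivity m*(I) <= m*(I cap Q) + m*(I \ Q), hence m*(I \ Q) >= m(I) = 1/3. The reverse inequality m*(I \ Q) <= m*(I) = 1/3 is trivial since (I \ Q) is a subset of I. Therefore m*(I \ Q) = 1/3.

1/3


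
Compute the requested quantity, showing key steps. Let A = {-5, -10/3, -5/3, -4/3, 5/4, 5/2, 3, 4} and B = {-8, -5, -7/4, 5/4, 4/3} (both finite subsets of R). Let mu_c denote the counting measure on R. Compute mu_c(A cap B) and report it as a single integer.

Counting measure on a finite set equals cardinality. mu_c(A cap B) = |A cap B| (elements appearing in both).
Enumerating the elements of A that also lie in B gives 2 element(s).
So mu_c(A cap B) = 2.

2


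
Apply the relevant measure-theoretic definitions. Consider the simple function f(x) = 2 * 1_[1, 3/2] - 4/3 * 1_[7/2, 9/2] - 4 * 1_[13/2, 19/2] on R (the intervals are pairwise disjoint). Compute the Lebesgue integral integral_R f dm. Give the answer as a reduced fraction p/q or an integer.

For a simple function f = sum_i c_i * 1_{A_i} with disjoint A_i,
  integral f dm = sum_i c_i * m(A_i).
Lengths of the A_i:
  m(A_1) = 3/2 - 1 = 1/2.
  m(A_2) = 9/2 - 7/2 = 1.
  m(A_3) = 19/2 - 13/2 = 3.
Contributions c_i * m(A_i):
  (2) * (1/2) = 1.
  (-4/3) * (1) = -4/3.
  (-4) * (3) = -12.
Total: 1 - 4/3 - 12 = -37/3.

-37/3


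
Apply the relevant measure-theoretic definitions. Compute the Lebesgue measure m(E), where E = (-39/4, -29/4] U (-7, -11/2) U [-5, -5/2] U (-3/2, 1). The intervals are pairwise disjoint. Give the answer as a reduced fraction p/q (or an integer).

For pairwise disjoint intervals, m(union_i I_i) = sum_i m(I_i),
and m is invariant under swapping open/closed endpoints (single points have measure 0).
So m(E) = sum_i (b_i - a_i).
  I_1 has length -29/4 - (-39/4) = 5/2.
  I_2 has length -11/2 - (-7) = 3/2.
  I_3 has length -5/2 - (-5) = 5/2.
  I_4 has length 1 - (-3/2) = 5/2.
Summing:
  m(E) = 5/2 + 3/2 + 5/2 + 5/2 = 9.

9


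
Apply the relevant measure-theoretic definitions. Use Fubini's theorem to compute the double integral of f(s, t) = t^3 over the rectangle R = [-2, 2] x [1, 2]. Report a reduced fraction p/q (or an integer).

f(s, t) is a tensor product of a function of s and a function of t, and both factors are bounded continuous (hence Lebesgue integrable) on the rectangle, so Fubini's theorem applies:
  integral_R f d(m x m) = (integral_a1^b1 1 ds) * (integral_a2^b2 t^3 dt).
Inner integral in s: integral_{-2}^{2} 1 ds = (2^1 - (-2)^1)/1
  = 4.
Inner integral in t: integral_{1}^{2} t^3 dt = (2^4 - 1^4)/4
  = 15/4.
Product: (4) * (15/4) = 15.

15


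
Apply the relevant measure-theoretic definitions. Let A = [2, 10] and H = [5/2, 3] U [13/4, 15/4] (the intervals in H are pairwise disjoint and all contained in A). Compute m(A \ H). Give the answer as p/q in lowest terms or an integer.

The ambient interval has length m(A) = 10 - 2 = 8.
Since the holes are disjoint and sit inside A, by finite additivity
  m(H) = sum_i (b_i - a_i), and m(A \ H) = m(A) - m(H).
Computing the hole measures:
  m(H_1) = 3 - 5/2 = 1/2.
  m(H_2) = 15/4 - 13/4 = 1/2.
Summed: m(H) = 1/2 + 1/2 = 1.
So m(A \ H) = 8 - 1 = 7.

7


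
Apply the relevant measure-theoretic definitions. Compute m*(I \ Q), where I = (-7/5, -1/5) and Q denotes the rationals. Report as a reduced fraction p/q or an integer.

The interval I = (-7/5, -1/5) has m(I) = -1/5 - (-7/5) = 6/5 (endpoints are measure-zero, so open/closed/half-open agree). Write I = (I cap Q) u (I \ Q). The rationals in I are countable, so m*(I cap Q) = 0 (cover each rational by intervals whose total length is arbitrarily small). By countable subadditivity m*(I) <= m*(I cap Q) + m*(I \ Q), hence m*(I \ Q) >= m(I) = 6/5. The reverse inequality m*(I \ Q) <= m*(I) = 6/5 is trivial since (I \ Q) is a subset of I. Therefore m*(I \ Q) = 6/5.

6/5


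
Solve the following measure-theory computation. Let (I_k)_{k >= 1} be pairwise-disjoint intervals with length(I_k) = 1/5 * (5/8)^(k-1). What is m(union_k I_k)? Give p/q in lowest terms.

By countable additivity of the Lebesgue measure on pairwise disjoint measurable sets,
  m(union_{k >= 1} I_k) = sum_{k >= 1} m(I_k) = sum_{k >= 1} a * r^(k-1),
  with a = 1/5 and r = 5/8.
Since 0 < r = 5/8 < 1, the geometric series converges:
  sum_{k >= 1} a * r^(k-1) = a / (1 - r).
  = 1/5 / (1 - 5/8)
  = 1/5 / (3/8)
  = 8/15.

8/15


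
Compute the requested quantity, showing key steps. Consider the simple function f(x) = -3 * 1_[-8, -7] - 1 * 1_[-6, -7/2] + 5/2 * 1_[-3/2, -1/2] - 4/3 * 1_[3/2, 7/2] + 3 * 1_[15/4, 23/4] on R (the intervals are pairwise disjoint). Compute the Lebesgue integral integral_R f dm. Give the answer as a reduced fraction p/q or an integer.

For a simple function f = sum_i c_i * 1_{A_i} with disjoint A_i,
  integral f dm = sum_i c_i * m(A_i).
Lengths of the A_i:
  m(A_1) = -7 - (-8) = 1.
  m(A_2) = -7/2 - (-6) = 5/2.
  m(A_3) = -1/2 - (-3/2) = 1.
  m(A_4) = 7/2 - 3/2 = 2.
  m(A_5) = 23/4 - 15/4 = 2.
Contributions c_i * m(A_i):
  (-3) * (1) = -3.
  (-1) * (5/2) = -5/2.
  (5/2) * (1) = 5/2.
  (-4/3) * (2) = -8/3.
  (3) * (2) = 6.
Total: -3 - 5/2 + 5/2 - 8/3 + 6 = 1/3.

1/3


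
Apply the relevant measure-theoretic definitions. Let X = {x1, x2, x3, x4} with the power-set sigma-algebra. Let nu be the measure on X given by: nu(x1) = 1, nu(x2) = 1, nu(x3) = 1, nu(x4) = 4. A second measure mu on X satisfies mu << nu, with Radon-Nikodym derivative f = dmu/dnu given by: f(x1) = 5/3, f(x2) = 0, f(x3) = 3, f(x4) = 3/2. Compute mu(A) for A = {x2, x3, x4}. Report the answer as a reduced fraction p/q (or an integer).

By the defining property of the Radon-Nikodym derivative, for every measurable set A,
  mu(A) = integral_A f dnu.
Since nu is a discrete measure concentrated on the atoms of X, the integral over A reduces to the sum
  mu(A) = sum_{x in A} f(x) * nu({x}).
Computing each term:
  x2: f(x2) * nu(x2) = 0 * 1 = 0.
  x3: f(x3) * nu(x3) = 3 * 1 = 3.
  x4: f(x4) * nu(x4) = 3/2 * 4 = 6.
Summing: mu(A) = 0 + 3 + 6 = 9.

9


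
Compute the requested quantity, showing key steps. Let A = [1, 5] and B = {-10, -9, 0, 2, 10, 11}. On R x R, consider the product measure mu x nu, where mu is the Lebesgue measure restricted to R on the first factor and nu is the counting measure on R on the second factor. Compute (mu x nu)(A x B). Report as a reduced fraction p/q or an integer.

For a measurable rectangle A x B, the product measure satisfies
  (mu x nu)(A x B) = mu(A) * nu(B).
  mu(A) = 4.
  nu(B) = 6.
  (mu x nu)(A x B) = 4 * 6 = 24.

24


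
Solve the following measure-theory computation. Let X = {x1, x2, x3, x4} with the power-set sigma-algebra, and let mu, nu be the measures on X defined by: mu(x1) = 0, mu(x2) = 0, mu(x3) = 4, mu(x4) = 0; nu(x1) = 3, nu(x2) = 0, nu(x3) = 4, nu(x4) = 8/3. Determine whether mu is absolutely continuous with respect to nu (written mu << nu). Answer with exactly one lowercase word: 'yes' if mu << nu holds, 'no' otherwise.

mu << nu means: every nu-null measurable set is also mu-null; equivalently, for every atom x, if nu({x}) = 0 then mu({x}) = 0.
Checking each atom:
  x1: nu = 3 > 0 -> no constraint.
  x2: nu = 0, mu = 0 -> consistent with mu << nu.
  x3: nu = 4 > 0 -> no constraint.
  x4: nu = 8/3 > 0 -> no constraint.
No atom violates the condition. Therefore mu << nu.

yes


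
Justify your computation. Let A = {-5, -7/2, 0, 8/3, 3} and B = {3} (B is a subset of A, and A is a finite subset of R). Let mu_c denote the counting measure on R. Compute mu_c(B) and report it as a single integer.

Counting measure assigns mu_c(E) = |E| (number of elements) when E is finite.
B has 1 element(s), so mu_c(B) = 1.

1


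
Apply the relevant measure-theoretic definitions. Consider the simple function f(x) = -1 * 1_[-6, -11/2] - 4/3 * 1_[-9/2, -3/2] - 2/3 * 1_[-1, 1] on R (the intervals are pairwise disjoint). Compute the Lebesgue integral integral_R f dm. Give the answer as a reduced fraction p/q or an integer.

For a simple function f = sum_i c_i * 1_{A_i} with disjoint A_i,
  integral f dm = sum_i c_i * m(A_i).
Lengths of the A_i:
  m(A_1) = -11/2 - (-6) = 1/2.
  m(A_2) = -3/2 - (-9/2) = 3.
  m(A_3) = 1 - (-1) = 2.
Contributions c_i * m(A_i):
  (-1) * (1/2) = -1/2.
  (-4/3) * (3) = -4.
  (-2/3) * (2) = -4/3.
Total: -1/2 - 4 - 4/3 = -35/6.

-35/6


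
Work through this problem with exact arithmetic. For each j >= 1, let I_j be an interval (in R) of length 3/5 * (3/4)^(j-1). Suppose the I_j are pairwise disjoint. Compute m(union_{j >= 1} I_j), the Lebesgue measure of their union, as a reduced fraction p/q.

By countable additivity of the Lebesgue measure on pairwise disjoint measurable sets,
  m(union_{j >= 1} I_j) = sum_{j >= 1} m(I_j) = sum_{j >= 1} a * r^(j-1),
  with a = 3/5 and r = 3/4.
Since 0 < r = 3/4 < 1, the geometric series converges:
  sum_{j >= 1} a * r^(j-1) = a / (1 - r).
  = 3/5 / (1 - 3/4)
  = 3/5 / (1/4)
  = 12/5.

12/5


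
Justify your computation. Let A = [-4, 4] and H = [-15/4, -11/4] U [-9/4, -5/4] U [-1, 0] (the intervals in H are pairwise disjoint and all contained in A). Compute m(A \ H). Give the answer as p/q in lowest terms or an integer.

The ambient interval has length m(A) = 4 - (-4) = 8.
Since the holes are disjoint and sit inside A, by finite additivity
  m(H) = sum_i (b_i - a_i), and m(A \ H) = m(A) - m(H).
Computing the hole measures:
  m(H_1) = -11/4 - (-15/4) = 1.
  m(H_2) = -5/4 - (-9/4) = 1.
  m(H_3) = 0 - (-1) = 1.
Summed: m(H) = 1 + 1 + 1 = 3.
So m(A \ H) = 8 - 3 = 5.

5


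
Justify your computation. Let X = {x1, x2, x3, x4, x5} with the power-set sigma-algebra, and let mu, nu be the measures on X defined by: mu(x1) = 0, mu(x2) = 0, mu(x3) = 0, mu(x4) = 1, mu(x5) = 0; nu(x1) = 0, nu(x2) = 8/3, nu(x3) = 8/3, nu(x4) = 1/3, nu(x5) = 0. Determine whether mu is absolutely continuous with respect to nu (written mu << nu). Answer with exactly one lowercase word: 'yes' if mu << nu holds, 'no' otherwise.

mu << nu means: every nu-null measurable set is also mu-null; equivalently, for every atom x, if nu({x}) = 0 then mu({x}) = 0.
Checking each atom:
  x1: nu = 0, mu = 0 -> consistent with mu << nu.
  x2: nu = 8/3 > 0 -> no constraint.
  x3: nu = 8/3 > 0 -> no constraint.
  x4: nu = 1/3 > 0 -> no constraint.
  x5: nu = 0, mu = 0 -> consistent with mu << nu.
No atom violates the condition. Therefore mu << nu.

yes


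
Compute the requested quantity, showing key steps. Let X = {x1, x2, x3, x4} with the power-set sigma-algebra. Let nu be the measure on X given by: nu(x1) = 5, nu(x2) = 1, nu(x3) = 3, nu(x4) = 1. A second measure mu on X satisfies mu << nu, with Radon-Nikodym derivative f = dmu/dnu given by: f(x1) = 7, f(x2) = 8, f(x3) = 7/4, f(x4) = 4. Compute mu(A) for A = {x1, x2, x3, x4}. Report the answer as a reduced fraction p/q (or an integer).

By the defining property of the Radon-Nikodym derivative, for every measurable set A,
  mu(A) = integral_A f dnu.
Since nu is a discrete measure concentrated on the atoms of X, the integral over A reduces to the sum
  mu(A) = sum_{x in A} f(x) * nu({x}).
Computing each term:
  x1: f(x1) * nu(x1) = 7 * 5 = 35.
  x2: f(x2) * nu(x2) = 8 * 1 = 8.
  x3: f(x3) * nu(x3) = 7/4 * 3 = 21/4.
  x4: f(x4) * nu(x4) = 4 * 1 = 4.
Summing: mu(A) = 35 + 8 + 21/4 + 4 = 209/4.

209/4


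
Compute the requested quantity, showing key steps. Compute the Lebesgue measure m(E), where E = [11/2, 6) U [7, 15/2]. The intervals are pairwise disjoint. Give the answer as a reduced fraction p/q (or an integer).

For pairwise disjoint intervals, m(union_i I_i) = sum_i m(I_i),
and m is invariant under swapping open/closed endpoints (single points have measure 0).
So m(E) = sum_i (b_i - a_i).
  I_1 has length 6 - 11/2 = 1/2.
  I_2 has length 15/2 - 7 = 1/2.
Summing:
  m(E) = 1/2 + 1/2 = 1.

1


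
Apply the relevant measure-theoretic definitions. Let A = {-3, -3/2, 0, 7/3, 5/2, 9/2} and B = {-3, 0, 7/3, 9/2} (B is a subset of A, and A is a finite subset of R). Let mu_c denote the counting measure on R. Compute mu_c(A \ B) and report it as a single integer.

Counting measure assigns mu_c(E) = |E| (number of elements) when E is finite. For B subset A, A \ B is the set of elements of A not in B, so |A \ B| = |A| - |B|.
|A| = 6, |B| = 4, so mu_c(A \ B) = 6 - 4 = 2.

2


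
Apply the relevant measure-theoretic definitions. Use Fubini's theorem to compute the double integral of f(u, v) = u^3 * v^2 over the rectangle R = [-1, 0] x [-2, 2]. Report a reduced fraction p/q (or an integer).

f(u, v) is a tensor product of a function of u and a function of v, and both factors are bounded continuous (hence Lebesgue integrable) on the rectangle, so Fubini's theorem applies:
  integral_R f d(m x m) = (integral_a1^b1 u^3 du) * (integral_a2^b2 v^2 dv).
Inner integral in u: integral_{-1}^{0} u^3 du = (0^4 - (-1)^4)/4
  = -1/4.
Inner integral in v: integral_{-2}^{2} v^2 dv = (2^3 - (-2)^3)/3
  = 16/3.
Product: (-1/4) * (16/3) = -4/3.

-4/3


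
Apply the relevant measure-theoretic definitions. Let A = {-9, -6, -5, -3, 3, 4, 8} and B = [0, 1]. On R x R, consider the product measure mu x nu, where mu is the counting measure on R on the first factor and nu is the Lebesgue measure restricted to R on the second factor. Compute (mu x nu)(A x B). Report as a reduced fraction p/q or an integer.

For a measurable rectangle A x B, the product measure satisfies
  (mu x nu)(A x B) = mu(A) * nu(B).
  mu(A) = 7.
  nu(B) = 1.
  (mu x nu)(A x B) = 7 * 1 = 7.

7


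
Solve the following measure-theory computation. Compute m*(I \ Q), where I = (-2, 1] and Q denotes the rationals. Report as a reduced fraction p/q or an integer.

The interval I = (-2, 1] has m(I) = 1 - (-2) = 3 (endpoints are measure-zero, so open/closed/half-open agree). Write I = (I cap Q) u (I \ Q). The rationals in I are countable, so m*(I cap Q) = 0 (cover each rational by intervals whose total length is arbitrarily small). By countable subadditivity m*(I) <= m*(I cap Q) + m*(I \ Q), hence m*(I \ Q) >= m(I) = 3. The reverse inequality m*(I \ Q) <= m*(I) = 3 is trivial since (I \ Q) is a subset of I. Therefore m*(I \ Q) = 3.

3


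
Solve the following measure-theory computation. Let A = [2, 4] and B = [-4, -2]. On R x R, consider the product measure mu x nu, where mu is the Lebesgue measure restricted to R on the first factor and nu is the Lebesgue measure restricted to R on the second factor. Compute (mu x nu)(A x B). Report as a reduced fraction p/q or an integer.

For a measurable rectangle A x B, the product measure satisfies
  (mu x nu)(A x B) = mu(A) * nu(B).
  mu(A) = 2.
  nu(B) = 2.
  (mu x nu)(A x B) = 2 * 2 = 4.

4


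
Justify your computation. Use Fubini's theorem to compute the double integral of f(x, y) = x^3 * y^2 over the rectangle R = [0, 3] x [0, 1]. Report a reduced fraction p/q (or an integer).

f(x, y) is a tensor product of a function of x and a function of y, and both factors are bounded continuous (hence Lebesgue integrable) on the rectangle, so Fubini's theorem applies:
  integral_R f d(m x m) = (integral_a1^b1 x^3 dx) * (integral_a2^b2 y^2 dy).
Inner integral in x: integral_{0}^{3} x^3 dx = (3^4 - 0^4)/4
  = 81/4.
Inner integral in y: integral_{0}^{1} y^2 dy = (1^3 - 0^3)/3
  = 1/3.
Product: (81/4) * (1/3) = 27/4.

27/4


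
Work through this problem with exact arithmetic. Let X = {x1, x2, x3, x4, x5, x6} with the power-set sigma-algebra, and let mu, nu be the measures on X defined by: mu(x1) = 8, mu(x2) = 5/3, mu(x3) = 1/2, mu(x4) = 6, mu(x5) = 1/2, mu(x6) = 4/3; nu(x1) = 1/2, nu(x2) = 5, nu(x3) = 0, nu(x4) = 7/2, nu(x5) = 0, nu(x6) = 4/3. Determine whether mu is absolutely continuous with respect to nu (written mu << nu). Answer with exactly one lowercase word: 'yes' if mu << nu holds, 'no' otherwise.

mu << nu means: every nu-null measurable set is also mu-null; equivalently, for every atom x, if nu({x}) = 0 then mu({x}) = 0.
Checking each atom:
  x1: nu = 1/2 > 0 -> no constraint.
  x2: nu = 5 > 0 -> no constraint.
  x3: nu = 0, mu = 1/2 > 0 -> violates mu << nu.
  x4: nu = 7/2 > 0 -> no constraint.
  x5: nu = 0, mu = 1/2 > 0 -> violates mu << nu.
  x6: nu = 4/3 > 0 -> no constraint.
The atom(s) x3, x5 violate the condition (nu = 0 but mu > 0). Therefore mu is NOT absolutely continuous w.r.t. nu.

no


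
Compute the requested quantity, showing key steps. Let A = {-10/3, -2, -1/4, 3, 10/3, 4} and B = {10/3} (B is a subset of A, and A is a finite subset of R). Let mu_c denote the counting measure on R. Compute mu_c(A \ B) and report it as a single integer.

Counting measure assigns mu_c(E) = |E| (number of elements) when E is finite. For B subset A, A \ B is the set of elements of A not in B, so |A \ B| = |A| - |B|.
|A| = 6, |B| = 1, so mu_c(A \ B) = 6 - 1 = 5.

5


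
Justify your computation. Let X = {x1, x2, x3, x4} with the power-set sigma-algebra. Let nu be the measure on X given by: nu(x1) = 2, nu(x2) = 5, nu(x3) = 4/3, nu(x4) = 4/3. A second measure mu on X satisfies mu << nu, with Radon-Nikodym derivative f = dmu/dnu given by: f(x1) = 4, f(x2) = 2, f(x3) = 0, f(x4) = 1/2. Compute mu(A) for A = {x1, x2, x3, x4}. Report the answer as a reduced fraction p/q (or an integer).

By the defining property of the Radon-Nikodym derivative, for every measurable set A,
  mu(A) = integral_A f dnu.
Since nu is a discrete measure concentrated on the atoms of X, the integral over A reduces to the sum
  mu(A) = sum_{x in A} f(x) * nu({x}).
Computing each term:
  x1: f(x1) * nu(x1) = 4 * 2 = 8.
  x2: f(x2) * nu(x2) = 2 * 5 = 10.
  x3: f(x3) * nu(x3) = 0 * 4/3 = 0.
  x4: f(x4) * nu(x4) = 1/2 * 4/3 = 2/3.
Summing: mu(A) = 8 + 10 + 0 + 2/3 = 56/3.

56/3


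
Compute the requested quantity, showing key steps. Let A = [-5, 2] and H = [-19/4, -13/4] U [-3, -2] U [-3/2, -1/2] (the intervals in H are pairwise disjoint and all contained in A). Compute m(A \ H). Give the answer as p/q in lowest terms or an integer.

The ambient interval has length m(A) = 2 - (-5) = 7.
Since the holes are disjoint and sit inside A, by finite additivity
  m(H) = sum_i (b_i - a_i), and m(A \ H) = m(A) - m(H).
Computing the hole measures:
  m(H_1) = -13/4 - (-19/4) = 3/2.
  m(H_2) = -2 - (-3) = 1.
  m(H_3) = -1/2 - (-3/2) = 1.
Summed: m(H) = 3/2 + 1 + 1 = 7/2.
So m(A \ H) = 7 - 7/2 = 7/2.

7/2


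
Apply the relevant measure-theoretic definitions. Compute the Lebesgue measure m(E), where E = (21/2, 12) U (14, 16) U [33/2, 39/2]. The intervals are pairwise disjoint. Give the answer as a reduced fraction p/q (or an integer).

For pairwise disjoint intervals, m(union_i I_i) = sum_i m(I_i),
and m is invariant under swapping open/closed endpoints (single points have measure 0).
So m(E) = sum_i (b_i - a_i).
  I_1 has length 12 - 21/2 = 3/2.
  I_2 has length 16 - 14 = 2.
  I_3 has length 39/2 - 33/2 = 3.
Summing:
  m(E) = 3/2 + 2 + 3 = 13/2.

13/2


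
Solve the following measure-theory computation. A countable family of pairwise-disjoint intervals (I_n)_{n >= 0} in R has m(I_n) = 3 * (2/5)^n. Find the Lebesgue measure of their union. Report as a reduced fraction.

By countable additivity of the Lebesgue measure on pairwise disjoint measurable sets,
  m(union_{n >= 0} I_n) = sum_{n >= 0} m(I_n) = sum_{n >= 0} a * r^n,
  with a = 3 and r = 2/5.
Since 0 < r = 2/5 < 1, the geometric series converges:
  sum_{n >= 0} a * r^n = a / (1 - r).
  = 3 / (1 - 2/5)
  = 3 / (3/5)
  = 5.

5


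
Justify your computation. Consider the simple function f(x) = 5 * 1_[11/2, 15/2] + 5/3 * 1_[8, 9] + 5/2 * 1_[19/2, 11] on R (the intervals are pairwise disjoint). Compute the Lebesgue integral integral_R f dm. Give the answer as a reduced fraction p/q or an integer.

For a simple function f = sum_i c_i * 1_{A_i} with disjoint A_i,
  integral f dm = sum_i c_i * m(A_i).
Lengths of the A_i:
  m(A_1) = 15/2 - 11/2 = 2.
  m(A_2) = 9 - 8 = 1.
  m(A_3) = 11 - 19/2 = 3/2.
Contributions c_i * m(A_i):
  (5) * (2) = 10.
  (5/3) * (1) = 5/3.
  (5/2) * (3/2) = 15/4.
Total: 10 + 5/3 + 15/4 = 185/12.

185/12


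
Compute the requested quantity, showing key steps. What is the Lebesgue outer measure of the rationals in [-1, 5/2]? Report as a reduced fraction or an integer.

The set Q cap [-1, 5/2] is countable (a subset of the countable set Q). Lebesgue outer measure of any countable set is 0: each singleton {q} has m*({q}) = 0, and by countable subadditivity m*(union_k {q_k}) <= sum_k m*({q_k}) = sum_k 0 = 0. The reverse inequality m*(E) >= 0 is automatic. So m*(Q cap [-1, 5/2]) = 0.

0


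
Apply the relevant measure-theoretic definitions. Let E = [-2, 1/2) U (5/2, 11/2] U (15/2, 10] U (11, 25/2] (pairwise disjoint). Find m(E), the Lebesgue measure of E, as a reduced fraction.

For pairwise disjoint intervals, m(union_i I_i) = sum_i m(I_i),
and m is invariant under swapping open/closed endpoints (single points have measure 0).
So m(E) = sum_i (b_i - a_i).
  I_1 has length 1/2 - (-2) = 5/2.
  I_2 has length 11/2 - 5/2 = 3.
  I_3 has length 10 - 15/2 = 5/2.
  I_4 has length 25/2 - 11 = 3/2.
Summing:
  m(E) = 5/2 + 3 + 5/2 + 3/2 = 19/2.

19/2


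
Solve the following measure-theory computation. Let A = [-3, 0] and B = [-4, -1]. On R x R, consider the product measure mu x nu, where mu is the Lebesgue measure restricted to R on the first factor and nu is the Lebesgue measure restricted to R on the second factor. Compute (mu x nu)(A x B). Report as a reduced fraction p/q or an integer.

For a measurable rectangle A x B, the product measure satisfies
  (mu x nu)(A x B) = mu(A) * nu(B).
  mu(A) = 3.
  nu(B) = 3.
  (mu x nu)(A x B) = 3 * 3 = 9.

9


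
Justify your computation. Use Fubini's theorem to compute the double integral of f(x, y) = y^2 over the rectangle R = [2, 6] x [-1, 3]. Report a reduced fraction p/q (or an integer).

f(x, y) is a tensor product of a function of x and a function of y, and both factors are bounded continuous (hence Lebesgue integrable) on the rectangle, so Fubini's theorem applies:
  integral_R f d(m x m) = (integral_a1^b1 1 dx) * (integral_a2^b2 y^2 dy).
Inner integral in x: integral_{2}^{6} 1 dx = (6^1 - 2^1)/1
  = 4.
Inner integral in y: integral_{-1}^{3} y^2 dy = (3^3 - (-1)^3)/3
  = 28/3.
Product: (4) * (28/3) = 112/3.

112/3


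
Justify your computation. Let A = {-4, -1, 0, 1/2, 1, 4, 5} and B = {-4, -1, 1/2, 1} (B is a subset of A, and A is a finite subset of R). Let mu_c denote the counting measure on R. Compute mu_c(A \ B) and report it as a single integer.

Counting measure assigns mu_c(E) = |E| (number of elements) when E is finite. For B subset A, A \ B is the set of elements of A not in B, so |A \ B| = |A| - |B|.
|A| = 7, |B| = 4, so mu_c(A \ B) = 7 - 4 = 3.

3


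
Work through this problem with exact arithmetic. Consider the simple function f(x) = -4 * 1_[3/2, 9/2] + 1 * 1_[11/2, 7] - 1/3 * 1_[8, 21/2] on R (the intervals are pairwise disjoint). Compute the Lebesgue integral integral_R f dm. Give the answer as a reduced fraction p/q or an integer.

For a simple function f = sum_i c_i * 1_{A_i} with disjoint A_i,
  integral f dm = sum_i c_i * m(A_i).
Lengths of the A_i:
  m(A_1) = 9/2 - 3/2 = 3.
  m(A_2) = 7 - 11/2 = 3/2.
  m(A_3) = 21/2 - 8 = 5/2.
Contributions c_i * m(A_i):
  (-4) * (3) = -12.
  (1) * (3/2) = 3/2.
  (-1/3) * (5/2) = -5/6.
Total: -12 + 3/2 - 5/6 = -34/3.

-34/3


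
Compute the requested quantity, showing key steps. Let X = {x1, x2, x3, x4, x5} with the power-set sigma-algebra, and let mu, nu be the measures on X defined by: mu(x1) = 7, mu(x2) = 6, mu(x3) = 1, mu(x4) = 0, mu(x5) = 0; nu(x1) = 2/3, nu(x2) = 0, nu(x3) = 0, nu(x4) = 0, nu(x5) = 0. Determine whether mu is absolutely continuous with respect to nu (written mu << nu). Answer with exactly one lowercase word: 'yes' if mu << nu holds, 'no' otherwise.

mu << nu means: every nu-null measurable set is also mu-null; equivalently, for every atom x, if nu({x}) = 0 then mu({x}) = 0.
Checking each atom:
  x1: nu = 2/3 > 0 -> no constraint.
  x2: nu = 0, mu = 6 > 0 -> violates mu << nu.
  x3: nu = 0, mu = 1 > 0 -> violates mu << nu.
  x4: nu = 0, mu = 0 -> consistent with mu << nu.
  x5: nu = 0, mu = 0 -> consistent with mu << nu.
The atom(s) x2, x3 violate the condition (nu = 0 but mu > 0). Therefore mu is NOT absolutely continuous w.r.t. nu.

no


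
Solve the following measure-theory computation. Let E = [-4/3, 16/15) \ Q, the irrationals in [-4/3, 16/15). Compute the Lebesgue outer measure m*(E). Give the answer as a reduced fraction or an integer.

The interval I = [-4/3, 16/15) has m(I) = 16/15 - (-4/3) = 12/5 (endpoints are measure-zero, so open/closed/half-open agree). Write I = (I cap Q) u (I \ Q). The rationals in I are countable, so m*(I cap Q) = 0 (cover each rational by intervals whose total length is arbitrarily small). By countable subadditivity m*(I) <= m*(I cap Q) + m*(I \ Q), hence m*(I \ Q) >= m(I) = 12/5. The reverse inequality m*(I \ Q) <= m*(I) = 12/5 is trivial since (I \ Q) is a subset of I. Therefore m*(I \ Q) = 12/5.

12/5


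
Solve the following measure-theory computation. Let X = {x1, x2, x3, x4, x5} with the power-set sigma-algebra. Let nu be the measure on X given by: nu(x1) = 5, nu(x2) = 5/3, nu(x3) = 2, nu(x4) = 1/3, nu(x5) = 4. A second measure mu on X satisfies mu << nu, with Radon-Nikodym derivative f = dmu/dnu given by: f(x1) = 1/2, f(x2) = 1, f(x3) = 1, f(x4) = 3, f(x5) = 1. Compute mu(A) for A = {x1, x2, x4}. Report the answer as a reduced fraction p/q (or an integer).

By the defining property of the Radon-Nikodym derivative, for every measurable set A,
  mu(A) = integral_A f dnu.
Since nu is a discrete measure concentrated on the atoms of X, the integral over A reduces to the sum
  mu(A) = sum_{x in A} f(x) * nu({x}).
Computing each term:
  x1: f(x1) * nu(x1) = 1/2 * 5 = 5/2.
  x2: f(x2) * nu(x2) = 1 * 5/3 = 5/3.
  x4: f(x4) * nu(x4) = 3 * 1/3 = 1.
Summing: mu(A) = 5/2 + 5/3 + 1 = 31/6.

31/6


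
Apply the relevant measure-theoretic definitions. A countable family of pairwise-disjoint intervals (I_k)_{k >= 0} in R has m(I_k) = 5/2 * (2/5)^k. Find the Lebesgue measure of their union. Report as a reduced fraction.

By countable additivity of the Lebesgue measure on pairwise disjoint measurable sets,
  m(union_{k >= 0} I_k) = sum_{k >= 0} m(I_k) = sum_{k >= 0} a * r^k,
  with a = 5/2 and r = 2/5.
Since 0 < r = 2/5 < 1, the geometric series converges:
  sum_{k >= 0} a * r^k = a / (1 - r).
  = 5/2 / (1 - 2/5)
  = 5/2 / (3/5)
  = 25/6.

25/6


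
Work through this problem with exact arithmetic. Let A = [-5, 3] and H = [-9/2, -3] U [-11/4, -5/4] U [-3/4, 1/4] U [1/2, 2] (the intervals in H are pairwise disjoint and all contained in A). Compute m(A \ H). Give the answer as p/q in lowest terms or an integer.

The ambient interval has length m(A) = 3 - (-5) = 8.
Since the holes are disjoint and sit inside A, by finite additivity
  m(H) = sum_i (b_i - a_i), and m(A \ H) = m(A) - m(H).
Computing the hole measures:
  m(H_1) = -3 - (-9/2) = 3/2.
  m(H_2) = -5/4 - (-11/4) = 3/2.
  m(H_3) = 1/4 - (-3/4) = 1.
  m(H_4) = 2 - 1/2 = 3/2.
Summed: m(H) = 3/2 + 3/2 + 1 + 3/2 = 11/2.
So m(A \ H) = 8 - 11/2 = 5/2.

5/2


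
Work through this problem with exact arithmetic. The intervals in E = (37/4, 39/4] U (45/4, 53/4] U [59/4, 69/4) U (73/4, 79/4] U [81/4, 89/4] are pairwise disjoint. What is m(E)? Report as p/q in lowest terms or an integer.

For pairwise disjoint intervals, m(union_i I_i) = sum_i m(I_i),
and m is invariant under swapping open/closed endpoints (single points have measure 0).
So m(E) = sum_i (b_i - a_i).
  I_1 has length 39/4 - 37/4 = 1/2.
  I_2 has length 53/4 - 45/4 = 2.
  I_3 has length 69/4 - 59/4 = 5/2.
  I_4 has length 79/4 - 73/4 = 3/2.
  I_5 has length 89/4 - 81/4 = 2.
Summing:
  m(E) = 1/2 + 2 + 5/2 + 3/2 + 2 = 17/2.

17/2


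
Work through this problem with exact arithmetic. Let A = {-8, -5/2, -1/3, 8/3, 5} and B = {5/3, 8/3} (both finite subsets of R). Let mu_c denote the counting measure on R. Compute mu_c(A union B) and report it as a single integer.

Counting measure on a finite set equals cardinality. By inclusion-exclusion, |A union B| = |A| + |B| - |A cap B|.
|A| = 5, |B| = 2, |A cap B| = 1.
So mu_c(A union B) = 5 + 2 - 1 = 6.

6


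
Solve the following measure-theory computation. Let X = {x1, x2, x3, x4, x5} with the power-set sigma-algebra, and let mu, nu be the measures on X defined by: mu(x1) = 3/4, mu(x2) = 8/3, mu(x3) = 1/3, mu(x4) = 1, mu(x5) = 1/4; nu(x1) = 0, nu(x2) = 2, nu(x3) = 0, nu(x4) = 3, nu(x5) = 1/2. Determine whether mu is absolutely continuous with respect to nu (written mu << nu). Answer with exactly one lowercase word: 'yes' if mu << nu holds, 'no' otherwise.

mu << nu means: every nu-null measurable set is also mu-null; equivalently, for every atom x, if nu({x}) = 0 then mu({x}) = 0.
Checking each atom:
  x1: nu = 0, mu = 3/4 > 0 -> violates mu << nu.
  x2: nu = 2 > 0 -> no constraint.
  x3: nu = 0, mu = 1/3 > 0 -> violates mu << nu.
  x4: nu = 3 > 0 -> no constraint.
  x5: nu = 1/2 > 0 -> no constraint.
The atom(s) x1, x3 violate the condition (nu = 0 but mu > 0). Therefore mu is NOT absolutely continuous w.r.t. nu.

no


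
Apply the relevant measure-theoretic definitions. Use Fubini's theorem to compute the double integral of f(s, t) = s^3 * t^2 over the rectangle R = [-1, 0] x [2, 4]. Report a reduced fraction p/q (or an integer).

f(s, t) is a tensor product of a function of s and a function of t, and both factors are bounded continuous (hence Lebesgue integrable) on the rectangle, so Fubini's theorem applies:
  integral_R f d(m x m) = (integral_a1^b1 s^3 ds) * (integral_a2^b2 t^2 dt).
Inner integral in s: integral_{-1}^{0} s^3 ds = (0^4 - (-1)^4)/4
  = -1/4.
Inner integral in t: integral_{2}^{4} t^2 dt = (4^3 - 2^3)/3
  = 56/3.
Product: (-1/4) * (56/3) = -14/3.

-14/3
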